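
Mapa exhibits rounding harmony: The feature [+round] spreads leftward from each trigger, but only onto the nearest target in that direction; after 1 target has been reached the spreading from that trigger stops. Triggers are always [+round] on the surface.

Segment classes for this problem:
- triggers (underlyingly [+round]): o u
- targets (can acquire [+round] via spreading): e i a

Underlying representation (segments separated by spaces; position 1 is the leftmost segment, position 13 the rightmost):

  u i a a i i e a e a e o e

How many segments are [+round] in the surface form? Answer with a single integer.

From /u/ at 1 leftward: word edge.
From /o/ at 12 leftward: 11 /e/ → [+round]; bound reached.
Targets with no active source: positions 2 3 4 5 6 7 8 9 10 13 stay [-round].
[+round] positions on the surface: 1 11 12.

3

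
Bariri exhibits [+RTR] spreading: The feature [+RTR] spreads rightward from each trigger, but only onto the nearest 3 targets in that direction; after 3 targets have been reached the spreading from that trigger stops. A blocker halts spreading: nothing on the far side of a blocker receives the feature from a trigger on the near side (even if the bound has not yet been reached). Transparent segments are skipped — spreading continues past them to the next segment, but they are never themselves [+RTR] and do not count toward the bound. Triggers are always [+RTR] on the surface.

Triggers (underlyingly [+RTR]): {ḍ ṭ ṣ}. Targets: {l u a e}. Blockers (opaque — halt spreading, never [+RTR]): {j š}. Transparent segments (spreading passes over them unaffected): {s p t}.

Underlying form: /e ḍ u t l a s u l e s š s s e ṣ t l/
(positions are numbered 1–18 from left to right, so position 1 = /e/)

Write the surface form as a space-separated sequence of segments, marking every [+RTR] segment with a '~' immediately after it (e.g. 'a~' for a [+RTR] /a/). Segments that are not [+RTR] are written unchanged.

From /ḍ/ at 2 rightward: 3 /u/ → [+RTR]; 4 /t/ transparent; 5 /l/ → [+RTR]; 6 /a/ → [+RTR]; bound reached.
From /ṣ/ at 16 rightward: 17 /t/ transparent; 18 /l/ → [+RTR]; word edge.
Targets with no active source: positions 1 8 9 10 15 stay [-emphatic].
[+RTR] positions on the surface: 2 3 5 6 16 18.

e ḍ~ u~ t l~ a~ s u l e s š s s e ṣ~ t l~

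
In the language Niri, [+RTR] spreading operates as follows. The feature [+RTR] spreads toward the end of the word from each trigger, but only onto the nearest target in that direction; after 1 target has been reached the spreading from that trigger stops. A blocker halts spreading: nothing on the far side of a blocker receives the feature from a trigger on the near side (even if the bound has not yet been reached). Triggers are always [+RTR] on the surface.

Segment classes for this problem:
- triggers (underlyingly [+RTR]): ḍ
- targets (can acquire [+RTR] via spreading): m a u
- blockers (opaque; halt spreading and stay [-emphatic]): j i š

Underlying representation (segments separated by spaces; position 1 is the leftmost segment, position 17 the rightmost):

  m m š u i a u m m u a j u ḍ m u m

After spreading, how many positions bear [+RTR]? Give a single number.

From /ḍ/ at 14 rightward: 15 /m/ → [+RTR]; bound reached.
Targets with no active source: positions 1 2 4 6 7 8 9 10 11 13 16 17 stay [-emphatic].
[+RTR] positions on the surface: 14 15.

2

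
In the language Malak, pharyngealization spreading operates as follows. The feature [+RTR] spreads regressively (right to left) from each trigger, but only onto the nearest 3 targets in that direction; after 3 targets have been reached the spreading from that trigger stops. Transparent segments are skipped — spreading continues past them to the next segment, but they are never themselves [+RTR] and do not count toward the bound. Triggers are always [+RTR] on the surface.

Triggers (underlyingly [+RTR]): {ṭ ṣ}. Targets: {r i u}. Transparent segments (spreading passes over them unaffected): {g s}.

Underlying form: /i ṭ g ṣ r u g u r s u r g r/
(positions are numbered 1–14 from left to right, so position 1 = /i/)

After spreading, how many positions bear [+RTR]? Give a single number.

3

From /ṭ/ at 2 leftward: 1 /i/ → [+RTR]; word edge.
From /ṣ/ at 4 leftward: 3 /g/ transparent; 2 /ṭ/ is itself a trigger — this domain ends here.
Targets with no active source: positions 5 6 8 9 11 12 14 stay [-emphatic].
[+RTR] positions on the surface: 1 2 4.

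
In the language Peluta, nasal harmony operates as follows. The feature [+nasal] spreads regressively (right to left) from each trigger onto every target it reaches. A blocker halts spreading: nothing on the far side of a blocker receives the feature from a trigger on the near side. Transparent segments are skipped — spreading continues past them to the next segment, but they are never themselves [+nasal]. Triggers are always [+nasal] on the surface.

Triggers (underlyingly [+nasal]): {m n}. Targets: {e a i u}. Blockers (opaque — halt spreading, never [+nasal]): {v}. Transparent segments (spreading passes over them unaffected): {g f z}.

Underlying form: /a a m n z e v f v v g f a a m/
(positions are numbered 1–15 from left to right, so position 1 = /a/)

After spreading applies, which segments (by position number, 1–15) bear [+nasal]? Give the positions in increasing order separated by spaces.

From /m/ at 3 leftward: 2 /a/ → [+nasal]; 1 /a/ → [+nasal]; word edge.
From /n/ at 4 leftward: 3 /m/ is itself a trigger — this domain ends here.
From /m/ at 15 leftward: 14 /a/ → [+nasal]; 13 /a/ → [+nasal]; 12 /f/ transparent; 11 /g/ transparent; 10 /v/ blocks.
Target with no active source: position 6 stays [-nasal].

1 2 3 4 13 14 15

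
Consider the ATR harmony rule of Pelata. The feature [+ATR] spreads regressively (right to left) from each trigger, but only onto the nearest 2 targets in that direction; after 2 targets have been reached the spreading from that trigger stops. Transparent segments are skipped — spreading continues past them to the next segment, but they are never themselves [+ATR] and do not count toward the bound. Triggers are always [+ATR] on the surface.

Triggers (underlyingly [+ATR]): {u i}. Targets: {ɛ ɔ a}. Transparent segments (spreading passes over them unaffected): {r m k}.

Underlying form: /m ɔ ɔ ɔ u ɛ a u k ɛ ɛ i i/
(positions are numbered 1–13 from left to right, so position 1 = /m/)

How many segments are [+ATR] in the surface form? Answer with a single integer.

From /u/ at 5 leftward: 4 /ɔ/ → [+ATR]; 3 /ɔ/ → [+ATR]; bound reached.
From /u/ at 8 leftward: 7 /a/ → [+ATR]; 6 /ɛ/ → [+ATR]; bound reached.
From /i/ at 12 leftward: 11 /ɛ/ → [+ATR]; 10 /ɛ/ → [+ATR]; bound reached.
From /i/ at 13 leftward: 12 /i/ is itself a trigger — this domain ends here.
Target with no active source: position 2 stays [-ATR].
[+ATR] positions on the surface: 3 4 5 6 7 8 10 11 12 13.

10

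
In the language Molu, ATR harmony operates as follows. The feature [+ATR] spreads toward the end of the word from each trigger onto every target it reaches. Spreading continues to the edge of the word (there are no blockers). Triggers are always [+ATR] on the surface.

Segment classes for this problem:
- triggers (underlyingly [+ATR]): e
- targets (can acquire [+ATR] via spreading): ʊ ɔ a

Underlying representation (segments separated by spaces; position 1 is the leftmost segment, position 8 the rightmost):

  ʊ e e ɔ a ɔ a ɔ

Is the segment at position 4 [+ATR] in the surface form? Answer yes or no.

From /e/ at 2 rightward: 3 /e/ is itself a trigger — this domain ends here.
From /e/ at 3 rightward: 4 /ɔ/ → [+ATR]; 5 /a/ → [+ATR]; 6 /ɔ/ → [+ATR]; 7 /a/ → [+ATR]; 8 /ɔ/ → [+ATR]; word edge.
Target with no active source: position 1 stays [-ATR].
[+ATR] positions on the surface: 2 3 4 5 6 7 8.

yes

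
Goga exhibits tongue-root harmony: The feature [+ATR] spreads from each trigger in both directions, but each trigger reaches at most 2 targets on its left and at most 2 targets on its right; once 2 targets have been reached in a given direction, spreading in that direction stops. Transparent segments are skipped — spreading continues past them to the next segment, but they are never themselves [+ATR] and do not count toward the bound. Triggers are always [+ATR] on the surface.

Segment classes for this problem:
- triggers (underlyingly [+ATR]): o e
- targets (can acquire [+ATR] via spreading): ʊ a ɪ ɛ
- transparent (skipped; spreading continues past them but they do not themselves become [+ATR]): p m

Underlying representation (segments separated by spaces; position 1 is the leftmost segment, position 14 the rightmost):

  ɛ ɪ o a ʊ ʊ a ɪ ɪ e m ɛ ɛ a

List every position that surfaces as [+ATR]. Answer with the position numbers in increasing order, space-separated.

1 2 3 4 5 8 9 10 12 13

From /o/ at 3 rightward: 4 /a/ → [+ATR]; 5 /ʊ/ → [+ATR]; bound reached.
From /o/ at 3 leftward: 2 /ɪ/ → [+ATR]; 1 /ɛ/ → [+ATR]; bound reached.
From /e/ at 10 rightward: 11 /m/ transparent; 12 /ɛ/ → [+ATR]; 13 /ɛ/ → [+ATR]; bound reached.
From /e/ at 10 leftward: 9 /ɪ/ → [+ATR]; 8 /ɪ/ → [+ATR]; bound reached.
Targets with no active source: positions 6 7 14 stay [-ATR].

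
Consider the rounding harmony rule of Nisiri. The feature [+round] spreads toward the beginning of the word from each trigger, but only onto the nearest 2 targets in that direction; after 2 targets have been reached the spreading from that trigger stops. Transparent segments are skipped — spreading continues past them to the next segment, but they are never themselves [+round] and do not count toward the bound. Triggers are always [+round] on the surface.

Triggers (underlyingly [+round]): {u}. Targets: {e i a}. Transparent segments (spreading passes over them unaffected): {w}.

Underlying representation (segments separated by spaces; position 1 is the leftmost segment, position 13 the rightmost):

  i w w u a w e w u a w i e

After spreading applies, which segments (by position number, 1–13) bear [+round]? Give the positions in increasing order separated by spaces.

From /u/ at 4 leftward: 3 /w/ transparent; 2 /w/ transparent; 1 /i/ → [+round]; word edge.
From /u/ at 9 leftward: 8 /w/ transparent; 7 /e/ → [+round]; 6 /w/ transparent; 5 /a/ → [+round]; bound reached.
Targets with no active source: positions 10 12 13 stay [-round].

1 4 5 7 9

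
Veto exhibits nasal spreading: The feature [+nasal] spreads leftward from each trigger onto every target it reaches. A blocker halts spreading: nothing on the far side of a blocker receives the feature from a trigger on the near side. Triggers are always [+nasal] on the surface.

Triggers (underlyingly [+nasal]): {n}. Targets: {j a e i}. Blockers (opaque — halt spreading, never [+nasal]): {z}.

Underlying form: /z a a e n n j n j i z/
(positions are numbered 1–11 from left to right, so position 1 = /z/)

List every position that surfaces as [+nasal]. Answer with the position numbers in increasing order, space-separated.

2 3 4 5 6 7 8

From /n/ at 5 leftward: 4 /e/ → [+nasal]; 3 /a/ → [+nasal]; 2 /a/ → [+nasal]; 1 /z/ blocks.
From /n/ at 6 leftward: 5 /n/ is itself a trigger — this domain ends here.
From /n/ at 8 leftward: 7 /j/ → [+nasal]; 6 /n/ is itself a trigger — this domain ends here.
Targets with no active source: positions 9 10 stay [-nasal].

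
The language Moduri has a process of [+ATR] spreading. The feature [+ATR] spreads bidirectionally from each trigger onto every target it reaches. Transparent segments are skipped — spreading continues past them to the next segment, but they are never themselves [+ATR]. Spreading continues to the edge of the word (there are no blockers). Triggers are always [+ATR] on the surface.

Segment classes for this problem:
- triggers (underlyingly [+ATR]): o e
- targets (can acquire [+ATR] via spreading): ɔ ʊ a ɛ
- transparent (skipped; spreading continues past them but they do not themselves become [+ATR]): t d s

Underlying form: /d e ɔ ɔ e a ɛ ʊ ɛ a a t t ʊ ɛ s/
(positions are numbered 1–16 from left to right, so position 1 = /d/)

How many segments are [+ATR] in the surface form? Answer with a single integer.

12

From /e/ at 2 rightward: 3 /ɔ/ → [+ATR]; 4 /ɔ/ → [+ATR]; 5 /e/ is itself a trigger — this domain ends here.
From /e/ at 2 leftward: 1 /d/ transparent; word edge.
From /e/ at 5 rightward: 6 /a/ → [+ATR]; 7 /ɛ/ → [+ATR]; 8 /ʊ/ → [+ATR]; 9 /ɛ/ → [+ATR]; 10 /a/ → [+ATR]; 11 /a/ → [+ATR]; 12 /t/ transparent; 13 /t/ transparent; 14 /ʊ/ → [+ATR]; 15 /ɛ/ → [+ATR]; 16 /s/ transparent; word edge.
From /e/ at 5 leftward: 4 /ɔ/ → [+ATR]; 3 /ɔ/ → [+ATR]; 2 /e/ is itself a trigger — this domain ends here.
[+ATR] positions on the surface: 2 3 4 5 6 7 8 9 10 11 14 15.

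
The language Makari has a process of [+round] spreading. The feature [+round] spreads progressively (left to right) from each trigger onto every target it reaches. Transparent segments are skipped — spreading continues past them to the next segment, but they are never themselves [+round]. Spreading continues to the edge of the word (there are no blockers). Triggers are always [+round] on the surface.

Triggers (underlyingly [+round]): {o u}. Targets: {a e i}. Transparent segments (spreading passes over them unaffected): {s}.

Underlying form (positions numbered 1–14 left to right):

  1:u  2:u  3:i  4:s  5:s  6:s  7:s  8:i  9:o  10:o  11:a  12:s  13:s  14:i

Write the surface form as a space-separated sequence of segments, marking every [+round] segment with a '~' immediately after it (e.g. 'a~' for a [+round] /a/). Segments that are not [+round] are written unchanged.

u~ u~ i~ s s s s i~ o~ o~ a~ s s i~

From /u/ at 1 rightward: 2 /u/ is itself a trigger — this domain ends here.
From /u/ at 2 rightward: 3 /i/ → [+round]; 4 /s/ transparent; 5 /s/ transparent; 6 /s/ transparent; 7 /s/ transparent; 8 /i/ → [+round]; 9 /o/ is itself a trigger — this domain ends here.
From /o/ at 9 rightward: 10 /o/ is itself a trigger — this domain ends here.
From /o/ at 10 rightward: 11 /a/ → [+round]; 12 /s/ transparent; 13 /s/ transparent; 14 /i/ → [+round]; word edge.
[+round] positions on the surface: 1 2 3 8 9 10 11 14.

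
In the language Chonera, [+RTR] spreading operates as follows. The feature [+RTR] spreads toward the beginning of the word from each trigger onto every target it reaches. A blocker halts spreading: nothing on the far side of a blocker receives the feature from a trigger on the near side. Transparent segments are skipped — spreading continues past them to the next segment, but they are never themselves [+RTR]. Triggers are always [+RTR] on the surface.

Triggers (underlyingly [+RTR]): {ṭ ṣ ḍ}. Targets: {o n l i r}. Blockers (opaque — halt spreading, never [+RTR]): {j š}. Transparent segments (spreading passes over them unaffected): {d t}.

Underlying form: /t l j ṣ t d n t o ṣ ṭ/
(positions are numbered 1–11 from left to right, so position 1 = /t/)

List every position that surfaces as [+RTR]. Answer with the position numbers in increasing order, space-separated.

4 7 9 10 11

From /ṣ/ at 4 leftward: 3 /j/ blocks.
From /ṣ/ at 10 leftward: 9 /o/ → [+RTR]; 8 /t/ transparent; 7 /n/ → [+RTR]; 6 /d/ transparent; 5 /t/ transparent; 4 /ṣ/ is itself a trigger — this domain ends here.
From /ṭ/ at 11 leftward: 10 /ṣ/ is itself a trigger — this domain ends here.
Target with no active source: position 2 stays [-emphatic].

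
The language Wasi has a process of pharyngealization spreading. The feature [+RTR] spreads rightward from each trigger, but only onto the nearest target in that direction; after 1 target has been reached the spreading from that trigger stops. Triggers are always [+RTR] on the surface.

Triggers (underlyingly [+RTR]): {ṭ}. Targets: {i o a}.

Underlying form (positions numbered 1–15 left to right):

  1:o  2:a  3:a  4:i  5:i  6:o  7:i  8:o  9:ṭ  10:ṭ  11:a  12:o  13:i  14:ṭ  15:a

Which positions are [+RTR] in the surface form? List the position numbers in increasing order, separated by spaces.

From /ṭ/ at 9 rightward: 10 /ṭ/ is itself a trigger — this domain ends here.
From /ṭ/ at 10 rightward: 11 /a/ → [+RTR]; bound reached.
From /ṭ/ at 14 rightward: 15 /a/ → [+RTR]; bound reached.
Targets with no active source: positions 1 2 3 4 5 6 7 8 12 13 stay [-emphatic].

9 10 11 14 15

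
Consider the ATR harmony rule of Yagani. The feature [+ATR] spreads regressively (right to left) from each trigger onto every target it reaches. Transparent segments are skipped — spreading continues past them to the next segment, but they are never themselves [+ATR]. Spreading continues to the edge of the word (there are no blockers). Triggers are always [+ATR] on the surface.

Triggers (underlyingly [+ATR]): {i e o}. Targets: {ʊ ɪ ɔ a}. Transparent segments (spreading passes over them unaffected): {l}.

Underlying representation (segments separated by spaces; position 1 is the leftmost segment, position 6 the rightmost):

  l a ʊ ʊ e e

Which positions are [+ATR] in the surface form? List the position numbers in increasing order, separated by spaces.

From /e/ at 5 leftward: 4 /ʊ/ → [+ATR]; 3 /ʊ/ → [+ATR]; 2 /a/ → [+ATR]; 1 /l/ transparent; word edge.
From /e/ at 6 leftward: 5 /e/ is itself a trigger — this domain ends here.

2 3 4 5 6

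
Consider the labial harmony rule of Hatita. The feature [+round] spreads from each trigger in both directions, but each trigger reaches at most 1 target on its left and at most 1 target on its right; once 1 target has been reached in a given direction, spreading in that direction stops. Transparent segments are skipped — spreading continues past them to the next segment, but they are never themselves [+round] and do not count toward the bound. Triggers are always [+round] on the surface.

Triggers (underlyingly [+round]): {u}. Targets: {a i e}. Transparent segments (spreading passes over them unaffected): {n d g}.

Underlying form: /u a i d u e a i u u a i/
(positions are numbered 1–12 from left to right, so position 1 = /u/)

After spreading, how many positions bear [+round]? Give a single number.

9

From /u/ at 1 rightward: 2 /a/ → [+round]; bound reached.
From /u/ at 1 leftward: word edge.
From /u/ at 5 rightward: 6 /e/ → [+round]; bound reached.
From /u/ at 5 leftward: 4 /d/ transparent; 3 /i/ → [+round]; bound reached.
From /u/ at 9 rightward: 10 /u/ is itself a trigger — this domain ends here.
From /u/ at 9 leftward: 8 /i/ → [+round]; bound reached.
From /u/ at 10 rightward: 11 /a/ → [+round]; bound reached.
From /u/ at 10 leftward: 9 /u/ is itself a trigger — this domain ends here.
Targets with no active source: positions 7 12 stay [-round].
[+round] positions on the surface: 1 2 3 5 6 8 9 10 11.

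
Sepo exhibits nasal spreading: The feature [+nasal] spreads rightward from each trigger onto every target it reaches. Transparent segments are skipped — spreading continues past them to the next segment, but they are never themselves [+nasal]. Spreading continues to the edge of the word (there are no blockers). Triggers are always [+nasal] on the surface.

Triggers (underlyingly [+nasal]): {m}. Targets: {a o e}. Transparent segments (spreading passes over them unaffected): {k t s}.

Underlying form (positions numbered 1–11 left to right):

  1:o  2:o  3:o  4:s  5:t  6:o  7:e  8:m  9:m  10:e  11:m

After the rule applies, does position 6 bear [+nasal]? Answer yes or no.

From /m/ at 8 rightward: 9 /m/ is itself a trigger — this domain ends here.
From /m/ at 9 rightward: 10 /e/ → [+nasal]; 11 /m/ is itself a trigger — this domain ends here.
From /m/ at 11 rightward: word edge.
Targets with no active source: positions 1 2 3 6 7 stay [-nasal].
[+nasal] positions on the surface: 8 9 10 11.

no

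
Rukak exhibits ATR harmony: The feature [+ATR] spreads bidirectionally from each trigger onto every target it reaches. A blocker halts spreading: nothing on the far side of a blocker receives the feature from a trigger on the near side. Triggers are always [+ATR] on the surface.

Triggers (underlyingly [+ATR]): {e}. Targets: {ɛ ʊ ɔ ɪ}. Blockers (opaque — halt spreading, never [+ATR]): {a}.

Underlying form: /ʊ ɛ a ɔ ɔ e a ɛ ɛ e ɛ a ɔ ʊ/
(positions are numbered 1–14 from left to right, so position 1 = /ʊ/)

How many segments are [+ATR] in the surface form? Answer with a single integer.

7

From /e/ at 6 rightward: 7 /a/ blocks.
From /e/ at 6 leftward: 5 /ɔ/ → [+ATR]; 4 /ɔ/ → [+ATR]; 3 /a/ blocks.
From /e/ at 10 rightward: 11 /ɛ/ → [+ATR]; 12 /a/ blocks.
From /e/ at 10 leftward: 9 /ɛ/ → [+ATR]; 8 /ɛ/ → [+ATR]; 7 /a/ blocks.
Targets with no active source: positions 1 2 13 14 stay [-ATR].
[+ATR] positions on the surface: 4 5 6 8 9 10 11.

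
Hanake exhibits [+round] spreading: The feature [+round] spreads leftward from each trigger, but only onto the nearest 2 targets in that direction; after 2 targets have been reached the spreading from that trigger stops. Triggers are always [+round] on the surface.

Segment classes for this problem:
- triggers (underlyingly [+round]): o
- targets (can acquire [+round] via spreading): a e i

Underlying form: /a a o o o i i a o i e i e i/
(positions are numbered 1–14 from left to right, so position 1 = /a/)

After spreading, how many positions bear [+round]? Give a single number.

8

From /o/ at 3 leftward: 2 /a/ → [+round]; 1 /a/ → [+round]; bound reached.
From /o/ at 4 leftward: 3 /o/ is itself a trigger — this domain ends here.
From /o/ at 5 leftward: 4 /o/ is itself a trigger — this domain ends here.
From /o/ at 9 leftward: 8 /a/ → [+round]; 7 /i/ → [+round]; bound reached.
Targets with no active source: positions 6 10 11 12 13 14 stay [-round].
[+round] positions on the surface: 1 2 3 4 5 7 8 9.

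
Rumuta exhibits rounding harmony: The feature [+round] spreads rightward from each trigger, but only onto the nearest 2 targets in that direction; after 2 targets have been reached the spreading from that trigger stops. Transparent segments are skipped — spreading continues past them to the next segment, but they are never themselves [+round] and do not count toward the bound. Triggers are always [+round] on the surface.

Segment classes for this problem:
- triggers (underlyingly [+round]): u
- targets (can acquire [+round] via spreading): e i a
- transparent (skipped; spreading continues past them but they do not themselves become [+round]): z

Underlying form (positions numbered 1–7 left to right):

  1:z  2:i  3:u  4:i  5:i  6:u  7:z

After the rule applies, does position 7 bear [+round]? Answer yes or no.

From /u/ at 3 rightward: 4 /i/ → [+round]; 5 /i/ → [+round]; bound reached.
From /u/ at 6 rightward: 7 /z/ transparent; word edge.
Target with no active source: position 2 stays [-round].
[+round] positions on the surface: 3 4 5 6.

no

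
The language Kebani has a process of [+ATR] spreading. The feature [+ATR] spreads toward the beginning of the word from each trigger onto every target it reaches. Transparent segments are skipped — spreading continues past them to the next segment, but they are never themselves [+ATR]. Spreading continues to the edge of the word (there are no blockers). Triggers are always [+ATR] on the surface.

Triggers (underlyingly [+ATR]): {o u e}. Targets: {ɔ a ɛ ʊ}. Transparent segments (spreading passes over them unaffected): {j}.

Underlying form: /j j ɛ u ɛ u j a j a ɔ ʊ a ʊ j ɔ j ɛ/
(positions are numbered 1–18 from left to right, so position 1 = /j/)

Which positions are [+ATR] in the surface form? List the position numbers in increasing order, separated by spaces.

From /u/ at 4 leftward: 3 /ɛ/ → [+ATR]; 2 /j/ transparent; 1 /j/ transparent; word edge.
From /u/ at 6 leftward: 5 /ɛ/ → [+ATR]; 4 /u/ is itself a trigger — this domain ends here.
Targets with no active source: positions 8 10 11 12 13 14 16 18 stay [-ATR].

3 4 5 6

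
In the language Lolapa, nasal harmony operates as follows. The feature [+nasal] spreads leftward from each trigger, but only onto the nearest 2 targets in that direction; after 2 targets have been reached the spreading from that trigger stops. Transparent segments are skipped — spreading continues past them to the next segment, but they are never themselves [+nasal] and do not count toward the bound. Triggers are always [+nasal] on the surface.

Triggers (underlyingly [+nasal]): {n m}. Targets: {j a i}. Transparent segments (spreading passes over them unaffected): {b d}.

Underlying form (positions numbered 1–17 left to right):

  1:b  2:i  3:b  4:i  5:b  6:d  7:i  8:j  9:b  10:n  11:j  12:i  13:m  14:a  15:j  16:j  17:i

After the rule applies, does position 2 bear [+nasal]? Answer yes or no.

From /n/ at 10 leftward: 9 /b/ transparent; 8 /j/ → [+nasal]; 7 /i/ → [+nasal]; bound reached.
From /m/ at 13 leftward: 12 /i/ → [+nasal]; 11 /j/ → [+nasal]; bound reached.
Targets with no active source: positions 2 4 14 15 16 17 stay [-nasal].
[+nasal] positions on the surface: 7 8 10 11 12 13.

no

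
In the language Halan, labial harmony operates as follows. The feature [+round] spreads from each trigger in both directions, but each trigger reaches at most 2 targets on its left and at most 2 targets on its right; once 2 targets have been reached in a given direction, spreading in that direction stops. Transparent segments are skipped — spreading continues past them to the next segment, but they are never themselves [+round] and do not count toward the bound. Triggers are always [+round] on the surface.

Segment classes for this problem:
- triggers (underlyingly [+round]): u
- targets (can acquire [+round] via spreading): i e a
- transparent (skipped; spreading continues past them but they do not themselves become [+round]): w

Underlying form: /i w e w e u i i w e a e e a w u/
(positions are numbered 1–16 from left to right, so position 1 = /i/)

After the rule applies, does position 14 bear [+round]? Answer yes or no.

yes

From /u/ at 6 rightward: 7 /i/ → [+round]; 8 /i/ → [+round]; bound reached.
From /u/ at 6 leftward: 5 /e/ → [+round]; 4 /w/ transparent; 3 /e/ → [+round]; bound reached.
From /u/ at 16 rightward: word edge.
From /u/ at 16 leftward: 15 /w/ transparent; 14 /a/ → [+round]; 13 /e/ → [+round]; bound reached.
Targets with no active source: positions 1 10 11 12 stay [-round].
[+round] positions on the surface: 3 5 6 7 8 13 14 16.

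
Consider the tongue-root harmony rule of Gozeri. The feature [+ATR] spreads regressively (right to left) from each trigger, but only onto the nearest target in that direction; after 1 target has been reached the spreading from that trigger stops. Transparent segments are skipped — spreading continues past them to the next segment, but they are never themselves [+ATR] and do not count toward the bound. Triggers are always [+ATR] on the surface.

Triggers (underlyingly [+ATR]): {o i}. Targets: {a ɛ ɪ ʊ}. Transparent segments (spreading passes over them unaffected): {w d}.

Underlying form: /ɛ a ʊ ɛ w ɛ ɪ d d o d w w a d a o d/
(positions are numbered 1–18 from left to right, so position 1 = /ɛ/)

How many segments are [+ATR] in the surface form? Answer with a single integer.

4

From /o/ at 10 leftward: 9 /d/ transparent; 8 /d/ transparent; 7 /ɪ/ → [+ATR]; bound reached.
From /o/ at 17 leftward: 16 /a/ → [+ATR]; bound reached.
Targets with no active source: positions 1 2 3 4 6 14 stay [-ATR].
[+ATR] positions on the surface: 7 10 16 17.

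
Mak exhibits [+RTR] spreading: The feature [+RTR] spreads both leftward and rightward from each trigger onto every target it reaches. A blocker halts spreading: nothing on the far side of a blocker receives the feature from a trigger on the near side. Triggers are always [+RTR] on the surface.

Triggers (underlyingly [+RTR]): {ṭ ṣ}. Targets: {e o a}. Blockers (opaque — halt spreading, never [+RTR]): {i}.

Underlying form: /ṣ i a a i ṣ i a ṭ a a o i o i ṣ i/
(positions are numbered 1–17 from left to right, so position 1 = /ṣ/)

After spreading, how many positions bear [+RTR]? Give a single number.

From /ṣ/ at 1 rightward: 2 /i/ blocks.
From /ṣ/ at 1 leftward: word edge.
From /ṣ/ at 6 rightward: 7 /i/ blocks.
From /ṣ/ at 6 leftward: 5 /i/ blocks.
From /ṭ/ at 9 rightward: 10 /a/ → [+RTR]; 11 /a/ → [+RTR]; 12 /o/ → [+RTR]; 13 /i/ blocks.
From /ṭ/ at 9 leftward: 8 /a/ → [+RTR]; 7 /i/ blocks.
From /ṣ/ at 16 rightward: 17 /i/ blocks.
From /ṣ/ at 16 leftward: 15 /i/ blocks.
Targets with no active source: positions 3 4 14 stay [-emphatic].
[+RTR] positions on the surface: 1 6 8 9 10 11 12 16.

8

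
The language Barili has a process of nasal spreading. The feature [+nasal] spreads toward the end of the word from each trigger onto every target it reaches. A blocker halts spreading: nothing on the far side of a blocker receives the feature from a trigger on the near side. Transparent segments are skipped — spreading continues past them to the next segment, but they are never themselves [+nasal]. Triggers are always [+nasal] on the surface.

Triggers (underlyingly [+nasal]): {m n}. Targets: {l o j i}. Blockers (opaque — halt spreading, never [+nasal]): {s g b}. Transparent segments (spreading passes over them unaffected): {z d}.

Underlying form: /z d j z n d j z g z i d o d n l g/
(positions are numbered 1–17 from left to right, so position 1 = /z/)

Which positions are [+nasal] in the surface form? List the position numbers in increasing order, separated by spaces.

From /n/ at 5 rightward: 6 /d/ transparent; 7 /j/ → [+nasal]; 8 /z/ transparent; 9 /g/ blocks.
From /n/ at 15 rightward: 16 /l/ → [+nasal]; 17 /g/ blocks.
Targets with no active source: positions 3 11 13 stay [-nasal].

5 7 15 16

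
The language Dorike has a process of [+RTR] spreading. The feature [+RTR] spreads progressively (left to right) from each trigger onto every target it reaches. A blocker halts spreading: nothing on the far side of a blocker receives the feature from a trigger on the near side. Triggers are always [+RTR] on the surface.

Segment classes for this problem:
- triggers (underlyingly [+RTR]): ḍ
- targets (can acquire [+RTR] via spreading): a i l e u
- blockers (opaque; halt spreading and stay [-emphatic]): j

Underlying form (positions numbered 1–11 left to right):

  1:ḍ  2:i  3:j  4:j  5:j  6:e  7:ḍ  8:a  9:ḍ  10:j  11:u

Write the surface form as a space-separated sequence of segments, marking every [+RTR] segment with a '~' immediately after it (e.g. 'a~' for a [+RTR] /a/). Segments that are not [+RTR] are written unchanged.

ḍ~ i~ j j j e ḍ~ a~ ḍ~ j u

From /ḍ/ at 1 rightward: 2 /i/ → [+RTR]; 3 /j/ blocks.
From /ḍ/ at 7 rightward: 8 /a/ → [+RTR]; 9 /ḍ/ is itself a trigger — this domain ends here.
From /ḍ/ at 9 rightward: 10 /j/ blocks.
Targets with no active source: positions 6 11 stay [-emphatic].
[+RTR] positions on the surface: 1 2 7 8 9.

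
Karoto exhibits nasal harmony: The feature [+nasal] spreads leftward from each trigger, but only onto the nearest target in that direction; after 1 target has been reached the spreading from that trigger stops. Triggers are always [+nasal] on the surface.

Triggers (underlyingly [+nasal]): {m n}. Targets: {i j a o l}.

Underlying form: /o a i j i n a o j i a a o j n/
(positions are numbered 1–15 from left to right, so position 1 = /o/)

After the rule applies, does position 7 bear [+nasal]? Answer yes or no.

From /n/ at 6 leftward: 5 /i/ → [+nasal]; bound reached.
From /n/ at 15 leftward: 14 /j/ → [+nasal]; bound reached.
Targets with no active source: positions 1 2 3 4 7 8 9 10 11 12 13 stay [-nasal].
[+nasal] positions on the surface: 5 6 14 15.

no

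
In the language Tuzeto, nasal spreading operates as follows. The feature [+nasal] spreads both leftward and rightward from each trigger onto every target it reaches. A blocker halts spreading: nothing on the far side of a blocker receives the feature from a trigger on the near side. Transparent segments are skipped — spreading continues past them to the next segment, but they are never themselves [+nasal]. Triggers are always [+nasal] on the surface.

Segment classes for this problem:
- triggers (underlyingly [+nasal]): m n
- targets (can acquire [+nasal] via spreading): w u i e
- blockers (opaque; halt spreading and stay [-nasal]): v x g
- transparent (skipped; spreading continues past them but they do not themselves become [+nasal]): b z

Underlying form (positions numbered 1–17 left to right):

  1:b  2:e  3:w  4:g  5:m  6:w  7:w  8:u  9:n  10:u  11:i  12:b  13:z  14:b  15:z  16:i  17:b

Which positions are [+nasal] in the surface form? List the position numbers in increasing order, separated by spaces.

From /m/ at 5 rightward: 6 /w/ → [+nasal]; 7 /w/ → [+nasal]; 8 /u/ → [+nasal]; 9 /n/ is itself a trigger — this domain ends here.
From /m/ at 5 leftward: 4 /g/ blocks.
From /n/ at 9 rightward: 10 /u/ → [+nasal]; 11 /i/ → [+nasal]; 12 /b/ transparent; 13 /z/ transparent; 14 /b/ transparent; 15 /z/ transparent; 16 /i/ → [+nasal]; 17 /b/ transparent; word edge.
From /n/ at 9 leftward: 8 /u/ → [+nasal]; 7 /w/ → [+nasal]; 6 /w/ → [+nasal]; 5 /m/ is itself a trigger — this domain ends here.
Targets with no active source: positions 2 3 stay [-nasal].

5 6 7 8 9 10 11 16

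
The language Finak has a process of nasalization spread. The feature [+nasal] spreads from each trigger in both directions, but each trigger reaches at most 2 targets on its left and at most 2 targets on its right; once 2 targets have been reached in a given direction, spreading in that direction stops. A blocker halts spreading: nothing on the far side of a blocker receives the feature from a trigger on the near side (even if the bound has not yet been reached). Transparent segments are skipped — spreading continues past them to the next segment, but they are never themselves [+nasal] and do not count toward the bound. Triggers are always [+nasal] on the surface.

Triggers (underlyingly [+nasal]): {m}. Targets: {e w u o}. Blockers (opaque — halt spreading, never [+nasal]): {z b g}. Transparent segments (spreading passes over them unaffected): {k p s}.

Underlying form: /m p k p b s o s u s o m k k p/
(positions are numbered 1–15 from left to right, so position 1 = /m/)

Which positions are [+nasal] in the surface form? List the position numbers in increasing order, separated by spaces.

1 9 11 12

From /m/ at 1 rightward: 2 /p/ transparent; 3 /k/ transparent; 4 /p/ transparent; 5 /b/ blocks.
From /m/ at 1 leftward: word edge.
From /m/ at 12 rightward: 13 /k/ transparent; 14 /k/ transparent; 15 /p/ transparent; word edge.
From /m/ at 12 leftward: 11 /o/ → [+nasal]; 10 /s/ transparent; 9 /u/ → [+nasal]; bound reached.
Target with no active source: position 7 stays [-nasal].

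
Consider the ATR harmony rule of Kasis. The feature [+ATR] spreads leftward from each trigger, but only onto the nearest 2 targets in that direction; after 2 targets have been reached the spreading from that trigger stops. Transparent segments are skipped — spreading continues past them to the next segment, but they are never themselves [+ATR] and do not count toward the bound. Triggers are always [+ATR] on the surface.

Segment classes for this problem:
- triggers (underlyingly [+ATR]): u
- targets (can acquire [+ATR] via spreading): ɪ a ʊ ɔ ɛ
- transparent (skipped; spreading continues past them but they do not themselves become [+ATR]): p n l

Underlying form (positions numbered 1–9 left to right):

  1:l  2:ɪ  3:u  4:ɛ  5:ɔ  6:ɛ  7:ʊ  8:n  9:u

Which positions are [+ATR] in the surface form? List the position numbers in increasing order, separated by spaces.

From /u/ at 3 leftward: 2 /ɪ/ → [+ATR]; 1 /l/ transparent; word edge.
From /u/ at 9 leftward: 8 /n/ transparent; 7 /ʊ/ → [+ATR]; 6 /ɛ/ → [+ATR]; bound reached.
Targets with no active source: positions 4 5 stay [-ATR].

2 3 6 7 9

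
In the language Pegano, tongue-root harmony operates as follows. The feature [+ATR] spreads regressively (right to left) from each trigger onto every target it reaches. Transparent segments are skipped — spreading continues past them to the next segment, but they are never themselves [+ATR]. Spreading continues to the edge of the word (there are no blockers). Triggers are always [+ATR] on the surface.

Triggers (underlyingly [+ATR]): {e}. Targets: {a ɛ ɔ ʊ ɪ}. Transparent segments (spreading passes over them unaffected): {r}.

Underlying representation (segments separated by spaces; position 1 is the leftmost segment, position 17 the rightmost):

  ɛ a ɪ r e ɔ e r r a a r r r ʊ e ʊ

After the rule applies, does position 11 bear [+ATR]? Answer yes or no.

yes

From /e/ at 5 leftward: 4 /r/ transparent; 3 /ɪ/ → [+ATR]; 2 /a/ → [+ATR]; 1 /ɛ/ → [+ATR]; word edge.
From /e/ at 7 leftward: 6 /ɔ/ → [+ATR]; 5 /e/ is itself a trigger — this domain ends here.
From /e/ at 16 leftward: 15 /ʊ/ → [+ATR]; 14 /r/ transparent; 13 /r/ transparent; 12 /r/ transparent; 11 /a/ → [+ATR]; 10 /a/ → [+ATR]; 9 /r/ transparent; 8 /r/ transparent; 7 /e/ is itself a trigger — this domain ends here.
Target with no active source: position 17 stays [-ATR].
[+ATR] positions on the surface: 1 2 3 5 6 7 10 11 15 16.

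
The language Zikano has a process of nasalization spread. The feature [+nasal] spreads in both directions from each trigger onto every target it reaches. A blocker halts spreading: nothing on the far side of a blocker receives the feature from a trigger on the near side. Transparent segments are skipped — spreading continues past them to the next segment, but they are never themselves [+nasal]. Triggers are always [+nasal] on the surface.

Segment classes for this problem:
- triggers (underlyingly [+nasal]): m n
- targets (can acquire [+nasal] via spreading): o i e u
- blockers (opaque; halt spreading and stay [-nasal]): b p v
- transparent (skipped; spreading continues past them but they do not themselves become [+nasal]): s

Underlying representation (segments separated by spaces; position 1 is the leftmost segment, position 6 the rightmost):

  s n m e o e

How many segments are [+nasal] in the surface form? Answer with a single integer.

From /n/ at 2 rightward: 3 /m/ is itself a trigger — this domain ends here.
From /n/ at 2 leftward: 1 /s/ transparent; word edge.
From /m/ at 3 rightward: 4 /e/ → [+nasal]; 5 /o/ → [+nasal]; 6 /e/ → [+nasal]; word edge.
From /m/ at 3 leftward: 2 /n/ is itself a trigger — this domain ends here.
[+nasal] positions on the surface: 2 3 4 5 6.

5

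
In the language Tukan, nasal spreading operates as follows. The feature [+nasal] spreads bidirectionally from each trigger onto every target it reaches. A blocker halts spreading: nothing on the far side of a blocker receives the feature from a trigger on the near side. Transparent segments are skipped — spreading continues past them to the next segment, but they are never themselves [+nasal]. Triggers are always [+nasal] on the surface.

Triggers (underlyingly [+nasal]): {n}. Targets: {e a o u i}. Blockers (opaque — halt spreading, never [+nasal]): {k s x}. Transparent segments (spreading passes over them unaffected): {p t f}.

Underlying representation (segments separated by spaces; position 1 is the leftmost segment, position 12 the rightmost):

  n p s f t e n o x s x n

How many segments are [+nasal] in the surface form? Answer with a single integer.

5

From /n/ at 1 rightward: 2 /p/ transparent; 3 /s/ blocks.
From /n/ at 1 leftward: word edge.
From /n/ at 7 rightward: 8 /o/ → [+nasal]; 9 /x/ blocks.
From /n/ at 7 leftward: 6 /e/ → [+nasal]; 5 /t/ transparent; 4 /f/ transparent; 3 /s/ blocks.
From /n/ at 12 rightward: word edge.
From /n/ at 12 leftward: 11 /x/ blocks.
[+nasal] positions on the surface: 1 6 7 8 12.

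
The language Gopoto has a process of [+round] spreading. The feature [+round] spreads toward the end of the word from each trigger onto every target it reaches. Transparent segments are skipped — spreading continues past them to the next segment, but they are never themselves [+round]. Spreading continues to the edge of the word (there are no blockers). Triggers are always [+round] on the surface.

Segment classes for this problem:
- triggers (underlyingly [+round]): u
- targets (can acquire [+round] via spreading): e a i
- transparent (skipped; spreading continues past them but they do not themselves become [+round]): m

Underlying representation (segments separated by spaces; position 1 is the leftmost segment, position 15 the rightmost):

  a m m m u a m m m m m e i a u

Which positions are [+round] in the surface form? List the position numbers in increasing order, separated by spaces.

From /u/ at 5 rightward: 6 /a/ → [+round]; 7 /m/ transparent; 8 /m/ transparent; 9 /m/ transparent; 10 /m/ transparent; 11 /m/ transparent; 12 /e/ → [+round]; 13 /i/ → [+round]; 14 /a/ → [+round]; 15 /u/ is itself a trigger — this domain ends here.
From /u/ at 15 rightward: word edge.
Target with no active source: position 1 stays [-round].

5 6 12 13 14 15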